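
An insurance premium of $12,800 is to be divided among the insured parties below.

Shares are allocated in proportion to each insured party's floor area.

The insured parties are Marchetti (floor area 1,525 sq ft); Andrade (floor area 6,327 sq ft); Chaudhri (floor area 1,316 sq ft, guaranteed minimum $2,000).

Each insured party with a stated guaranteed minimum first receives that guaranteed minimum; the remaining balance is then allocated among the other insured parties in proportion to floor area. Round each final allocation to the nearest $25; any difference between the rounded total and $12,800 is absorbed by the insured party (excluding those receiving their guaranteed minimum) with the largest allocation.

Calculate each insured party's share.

Marchetti: $2,100 · Andrade: $8,700 · Chaudhri: $2,000

Guaranteed amounts: Chaudhri $2,000. Remaining pool $10,800.
Remaining pool split over remaining floor area 7,852: Marchetti 2,097.55 → $2,100; Andrade 8,702.45 → $8,700.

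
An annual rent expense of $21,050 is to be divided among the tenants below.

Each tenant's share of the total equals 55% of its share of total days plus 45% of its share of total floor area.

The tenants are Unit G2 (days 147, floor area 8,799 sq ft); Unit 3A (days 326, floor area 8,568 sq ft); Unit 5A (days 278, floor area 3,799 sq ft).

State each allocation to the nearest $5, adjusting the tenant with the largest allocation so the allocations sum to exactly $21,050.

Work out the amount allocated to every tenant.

Unit G2: $6,205; Unit 3A: $8,860; Unit 5A: $5,985

Days total 751; floor area total 21,166.
Combined weights (55% days + 45% floor area): Unit G2 0.2947; Unit 3A 0.4209; Unit 5A 0.2844.
Unrounded shares: Unit G2 6,204.02; Unit 3A 8,860.12; Unit 5A 5,985.86.
After rounding ($5): Unit G2 $6,205; Unit 3A $8,860; Unit 5A $5,985. Sum = $21,050.
Sum already equals the total — no adjustment.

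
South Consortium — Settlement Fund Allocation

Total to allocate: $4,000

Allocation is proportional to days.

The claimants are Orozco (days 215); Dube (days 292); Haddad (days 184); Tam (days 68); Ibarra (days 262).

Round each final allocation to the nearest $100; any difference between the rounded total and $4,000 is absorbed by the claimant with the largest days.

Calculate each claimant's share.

Total days = 1,021.
Raw shares: Orozco 215/1,021 × $4,000 = 842.31; Dube 292/1,021 × $4,000 = 1,143.98; Haddad 184/1,021 × $4,000 = 720.86; Tam 68/1,021 × $4,000 = 266.41; Ibarra 262/1,021 × $4,000 = 1,026.44.
Rounded to nearest $100: Orozco $800; Dube $1,100; Haddad $700; Tam $300; Ibarra $1,000. Sum = $3,900.
Difference $4,000 − $3,900 = +$100 applied to largest days (Dube): Dube becomes $1,200.

Orozco: $800 · Dube: $1,200 · Haddad: $700 · Tam: $300 · Ibarra: $1,000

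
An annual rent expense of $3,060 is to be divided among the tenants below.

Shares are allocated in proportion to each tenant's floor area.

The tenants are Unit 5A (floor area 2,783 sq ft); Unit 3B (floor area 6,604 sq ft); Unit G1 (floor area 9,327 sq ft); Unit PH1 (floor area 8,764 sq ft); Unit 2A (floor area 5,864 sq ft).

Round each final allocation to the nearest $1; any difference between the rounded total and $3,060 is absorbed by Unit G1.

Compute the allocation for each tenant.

Unit 5A: $255 · Unit 3B: $606 · Unit G1: $857 · Unit PH1: $804 · Unit 2A: $538

Total floor area = 33,342.
Unrounded shares: Unit 5A 2,783/33,342 × $3,060 = 255.41; Unit 3B 6,604/33,342 × $3,060 = 606.09; Unit G1 9,327/33,342 × $3,060 = 856.00; Unit PH1 8,764/33,342 × $3,060 = 804.33; Unit 2A 5,864/33,342 × $3,060 = 538.18.
Rounded to nearest $1: Unit 5A $255; Unit 3B $606; Unit G1 $856; Unit PH1 $804; Unit 2A $538. Sum = $3,059.
Difference $3,060 − $3,059 = +$1 applied to Unit G1: Unit G1 becomes $857.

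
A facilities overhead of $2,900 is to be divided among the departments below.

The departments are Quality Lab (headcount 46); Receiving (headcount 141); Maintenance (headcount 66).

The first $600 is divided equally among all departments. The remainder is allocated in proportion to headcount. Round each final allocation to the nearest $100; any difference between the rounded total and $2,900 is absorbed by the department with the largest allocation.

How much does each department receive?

Quality Lab: $600 · Receiving: $1,500 · Maintenance: $800

Equal tier: $600 ÷ 3 = $200 apiece.
Remainder $2,300 by headcount (total 253): Quality Lab 418.18 → $400; Receiving 1,281.82 → $1,300; Maintenance 600.00 → $600.
Totals: Quality Lab $200 + $400 = $600; Receiving $200 + $1,300 = $1,500; Maintenance $200 + $600 = $800.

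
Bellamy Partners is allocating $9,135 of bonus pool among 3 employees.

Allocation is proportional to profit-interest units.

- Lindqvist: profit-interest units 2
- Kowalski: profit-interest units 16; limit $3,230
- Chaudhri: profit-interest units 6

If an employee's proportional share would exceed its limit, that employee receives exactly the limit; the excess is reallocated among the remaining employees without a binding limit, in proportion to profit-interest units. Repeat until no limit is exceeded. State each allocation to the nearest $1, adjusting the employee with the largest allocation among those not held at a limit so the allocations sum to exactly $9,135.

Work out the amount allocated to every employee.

Combined profit-interest units = 24.
Unconstrained shares: Lindqvist 761.25; Kowalski 6,090.00; Chaudhri 2,283.75.
Cap binds for Kowalski ($3,230); remaining pool $5,905 reallocated over remaining profit-interest units 8.
Redistributed shares: Lindqvist 1,476.25 → $1,476; Chaudhri 4,428.75 → $4,429.

Lindqvist: $1,476; Kowalski: $3,230; Chaudhri: $4,429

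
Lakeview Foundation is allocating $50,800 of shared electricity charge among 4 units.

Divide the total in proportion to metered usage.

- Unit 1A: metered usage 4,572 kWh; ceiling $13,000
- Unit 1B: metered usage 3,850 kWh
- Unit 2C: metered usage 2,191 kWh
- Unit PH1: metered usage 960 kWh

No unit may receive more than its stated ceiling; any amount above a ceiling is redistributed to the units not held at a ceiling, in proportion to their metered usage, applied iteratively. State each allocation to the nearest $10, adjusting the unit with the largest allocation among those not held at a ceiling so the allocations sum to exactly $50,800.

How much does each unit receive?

Combined metered usage = 11,573.
Pro-rata shares before constraints: Unit 1A 20,068.92; Unit 1B 16,899.68; Unit 2C 9,617.45; Unit PH1 4,213.95.
Cap binds for Unit 1A ($13,000); remaining pool $37,800 reallocated over remaining metered usage 7,001.
Shares after redistribution: Unit 1B 20,787.03 → $20,790; Unit 2C 11,829.71 → $11,830; Unit PH1 5,183.26 → $5,180.

Unit 1A: $13,000 · Unit 1B: $20,790 · Unit 2C: $11,830 · Unit PH1: $5,180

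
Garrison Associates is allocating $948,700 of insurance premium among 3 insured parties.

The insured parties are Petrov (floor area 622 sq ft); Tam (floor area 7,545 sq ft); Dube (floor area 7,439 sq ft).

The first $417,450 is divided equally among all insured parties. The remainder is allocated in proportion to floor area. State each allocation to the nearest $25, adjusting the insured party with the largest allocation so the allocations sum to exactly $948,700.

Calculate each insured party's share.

Equal tier: $417,450 ÷ 3 = $139,150 apiece.
Remainder $531,250 by floor area (total 15,606): Petrov 21,173.75 → $21,175; Tam 256,842.32 → $256,850; Dube 253,233.93 → $253,225.
Totals: Petrov $139,150 + $21,175 = $160,325; Tam $139,150 + $256,850 = $396,000; Dube $139,150 + $253,225 = $392,375.

Petrov: $160,325 | Tam: $396,000 | Dube: $392,375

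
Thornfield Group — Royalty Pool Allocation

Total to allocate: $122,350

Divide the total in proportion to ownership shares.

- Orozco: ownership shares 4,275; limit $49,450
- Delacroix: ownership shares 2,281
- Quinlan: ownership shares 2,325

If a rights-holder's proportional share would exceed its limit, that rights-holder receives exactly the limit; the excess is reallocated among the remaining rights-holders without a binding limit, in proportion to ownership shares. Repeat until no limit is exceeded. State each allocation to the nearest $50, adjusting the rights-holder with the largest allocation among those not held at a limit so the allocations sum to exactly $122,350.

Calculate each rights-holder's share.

Orozco: $49,450 | Delacroix: $36,100 | Quinlan: $36,800

Total ownership shares = 8,881.
Proportional shares (ignoring caps): Orozco 58,894.97; Delacroix 31,424.43; Quinlan 32,030.60.
Capped: Orozco ($49,450); remaining pool $72,900 reallocated over remaining ownership shares 4,606.
Shares after redistribution: Delacroix 36,101.80 → $36,100; Quinlan 36,798.20 → $36,800.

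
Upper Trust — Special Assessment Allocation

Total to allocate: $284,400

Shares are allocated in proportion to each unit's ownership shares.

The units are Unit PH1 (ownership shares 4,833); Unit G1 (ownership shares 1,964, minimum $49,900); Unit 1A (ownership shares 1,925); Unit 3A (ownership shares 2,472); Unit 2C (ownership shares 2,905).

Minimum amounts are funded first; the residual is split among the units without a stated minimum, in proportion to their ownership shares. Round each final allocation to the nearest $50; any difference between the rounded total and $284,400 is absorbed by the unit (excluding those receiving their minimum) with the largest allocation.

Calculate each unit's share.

Unit PH1: $93,400 · Unit G1: $49,900 · Unit 1A: $37,200 · Unit 3A: $47,750 · Unit 2C: $56,150

Minimums first: Unit G1 $49,900. Residual $234,500.
Residual split over remaining ownership shares 12,135: Unit PH1 93,394.19 → $93,400; Unit 1A 37,199.22 → $37,200; Unit 3A 47,769.59 → $47,750; Unit 2C 56,137.00 → $56,150.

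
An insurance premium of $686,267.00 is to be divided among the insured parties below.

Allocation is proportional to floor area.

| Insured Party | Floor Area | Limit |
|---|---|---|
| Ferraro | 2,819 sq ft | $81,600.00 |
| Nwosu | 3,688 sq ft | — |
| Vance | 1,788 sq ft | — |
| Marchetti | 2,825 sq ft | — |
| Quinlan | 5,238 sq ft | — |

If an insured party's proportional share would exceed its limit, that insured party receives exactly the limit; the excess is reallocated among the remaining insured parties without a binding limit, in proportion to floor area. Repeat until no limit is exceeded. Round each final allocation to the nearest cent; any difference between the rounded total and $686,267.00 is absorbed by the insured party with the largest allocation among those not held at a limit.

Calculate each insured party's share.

Ferraro: $81,600.00 | Nwosu: $164,710.24 | Vance: $79,854.10 | Marchetti: $126,167.68 | Quinlan: $233,934.98

Total floor area = 16,358.
Pro-rata shares before constraints: Ferraro 118,265.4770; Nwosu 154,722.6248; Vance 75,011.94498; Marchetti 118,517.19495; Quinlan 219,749.7583.
Cap binds for Ferraro ($81,600.00); residual $604,667.00 reallocated over remaining floor area 13,539.
Shares after redistribution: Nwosu 164,710.2368 → $164,710.24; Vance 79,854.0953 → $79,854.10; Marchetti 126,167.6841 → $126,167.68; Quinlan 233,934.9838 → $233,934.98.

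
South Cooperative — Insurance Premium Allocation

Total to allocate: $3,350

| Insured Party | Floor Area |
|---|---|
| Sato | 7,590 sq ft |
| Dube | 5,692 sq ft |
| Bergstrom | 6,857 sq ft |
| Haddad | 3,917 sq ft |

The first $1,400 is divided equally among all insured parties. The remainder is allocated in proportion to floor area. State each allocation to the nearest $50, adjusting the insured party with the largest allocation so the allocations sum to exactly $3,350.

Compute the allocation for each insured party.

Sato: $1,000 | Dube: $800 | Bergstrom: $900 | Haddad: $650

$1,400 shared equally gives $350 per insured party.
Remainder $1,950 by floor area (total 24,056): Sato 615.25 → $600; Dube 461.40 → $450; Bergstrom 555.83 → $550; Haddad 317.52 → $300.
Rounding difference +$50 on remainder applied to Sato.
Totals: Sato $350 + $650 = $1,000; Dube $350 + $450 = $800; Bergstrom $350 + $550 = $900; Haddad $350 + $300 = $650.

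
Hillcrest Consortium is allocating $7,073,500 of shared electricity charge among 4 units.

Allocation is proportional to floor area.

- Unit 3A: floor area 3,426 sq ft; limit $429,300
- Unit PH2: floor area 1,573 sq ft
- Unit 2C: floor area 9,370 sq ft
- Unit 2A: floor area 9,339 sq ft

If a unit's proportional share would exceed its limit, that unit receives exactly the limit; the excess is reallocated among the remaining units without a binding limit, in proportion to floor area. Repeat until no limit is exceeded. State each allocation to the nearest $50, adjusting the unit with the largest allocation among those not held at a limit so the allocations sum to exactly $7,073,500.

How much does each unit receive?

Unit 3A: $429,300 | Unit PH2: $515,300 | Unit 2C: $3,069,550 | Unit 2A: $3,059,350

Sum of floor area: 23,708.
Unconstrained shares: Unit 3A 1,022,178.63; Unit PH2 469,319.03; Unit 2C 2,795,625.74; Unit 2A 2,786,376.60.
Capped: Unit 3A ($429,300); remaining pool $6,644,200 reallocated over remaining floor area 20,282.
Shares after redistribution: Unit PH2 515,300.59 → $515,300; Unit 2C 3,069,527.36 → $3,069,550; Unit 2A 3,059,372.04 → $3,059,350.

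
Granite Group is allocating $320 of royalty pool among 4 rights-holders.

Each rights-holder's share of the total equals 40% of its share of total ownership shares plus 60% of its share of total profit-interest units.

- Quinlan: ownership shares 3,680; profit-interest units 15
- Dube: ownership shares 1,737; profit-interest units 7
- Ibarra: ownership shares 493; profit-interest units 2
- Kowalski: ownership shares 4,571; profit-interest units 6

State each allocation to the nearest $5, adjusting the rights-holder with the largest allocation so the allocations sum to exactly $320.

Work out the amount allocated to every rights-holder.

Quinlan: $140 | Dube: $65 | Ibarra: $20 | Kowalski: $95

Totals — ownership shares 10,481, profit-interest units 30.
Combined weights (40% ownership shares + 60% profit-interest units): Quinlan 0.4404; Dube 0.2063; Ibarra 0.0588; Kowalski 0.2944.
Pro-rata amounts: Quinlan 140.94; Dube 66.01; Ibarra 18.82; Kowalski 94.22.
After rounding ($5): Quinlan $140; Dube $65; Ibarra $20; Kowalski $95. Sum = $320.
Rounded total matches; no reconciliation needed.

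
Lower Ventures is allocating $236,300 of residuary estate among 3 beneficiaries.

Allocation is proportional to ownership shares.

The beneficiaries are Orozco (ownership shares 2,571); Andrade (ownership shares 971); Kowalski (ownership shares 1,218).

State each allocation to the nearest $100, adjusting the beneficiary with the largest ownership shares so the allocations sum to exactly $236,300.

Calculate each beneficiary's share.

Orozco: $127,600 | Andrade: $48,200 | Kowalski: $60,500

Sum of ownership shares: 2,571 + 971 + 1,218 = 4,760.
Proportional shares: Orozco 127,631.79; Andrade 48,203.21; Kowalski 60,465.00.
Rounded to nearest $100: Orozco $127,600; Andrade $48,200; Kowalski $60,500. Sum = $236,300.
Rounded total matches; no reconciliation needed.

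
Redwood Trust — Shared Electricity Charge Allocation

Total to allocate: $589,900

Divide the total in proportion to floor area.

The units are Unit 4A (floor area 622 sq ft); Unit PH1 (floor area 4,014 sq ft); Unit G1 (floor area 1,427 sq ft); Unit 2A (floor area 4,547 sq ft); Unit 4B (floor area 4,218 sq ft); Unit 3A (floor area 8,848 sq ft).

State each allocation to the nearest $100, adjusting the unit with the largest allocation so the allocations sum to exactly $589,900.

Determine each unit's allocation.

Sum of floor area: 23,676.
Pro-rata amounts: Unit 4A 622/23,676 × $589,900 = 15,497.46; Unit PH1 4,014/23,676 × $589,900 = 100,010.92; Unit G1 1,427/23,676 × $589,900 = 35,554.46; Unit 2A 4,547/23,676 × $589,900 = 113,290.90; Unit 4B 4,218/23,676 × $589,900 = 105,093.69; Unit 3A 8,848/23,676 × $589,900 = 220,452.58.
After rounding ($100): Unit 4A $15,500; Unit PH1 $100,000; Unit G1 $35,600; Unit 2A $113,300; Unit 4B $105,100; Unit 3A $220,500. Sum = $590,000.
Difference $589,900 − $590,000 = −$100 applied to largest allocation (Unit 3A): Unit 3A becomes $220,400.

Unit 4A: $15,500 · Unit PH1: $100,000 · Unit G1: $35,600 · Unit 2A: $113,300 · Unit 4B: $105,100 · Unit 3A: $220,400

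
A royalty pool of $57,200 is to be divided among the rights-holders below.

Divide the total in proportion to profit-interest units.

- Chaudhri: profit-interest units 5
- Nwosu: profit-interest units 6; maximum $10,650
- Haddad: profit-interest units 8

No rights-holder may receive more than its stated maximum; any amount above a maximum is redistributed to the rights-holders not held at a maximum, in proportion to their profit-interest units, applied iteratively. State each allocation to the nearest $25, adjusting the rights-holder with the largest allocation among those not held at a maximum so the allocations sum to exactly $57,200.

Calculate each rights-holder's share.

Chaudhri: $17,900; Nwosu: $10,650; Haddad: $28,650

Profit-interest units total: 19.
Pro-rata shares before constraints: Chaudhri 15,052.63; Nwosu 18,063.16; Haddad 24,084.21.
Held at cap: Nwosu ($10,650); balance $46,550 reallocated over remaining profit-interest units 13.
Shares after redistribution: Chaudhri 17,903.85 → $17,900; Haddad 28,646.15 → $28,650.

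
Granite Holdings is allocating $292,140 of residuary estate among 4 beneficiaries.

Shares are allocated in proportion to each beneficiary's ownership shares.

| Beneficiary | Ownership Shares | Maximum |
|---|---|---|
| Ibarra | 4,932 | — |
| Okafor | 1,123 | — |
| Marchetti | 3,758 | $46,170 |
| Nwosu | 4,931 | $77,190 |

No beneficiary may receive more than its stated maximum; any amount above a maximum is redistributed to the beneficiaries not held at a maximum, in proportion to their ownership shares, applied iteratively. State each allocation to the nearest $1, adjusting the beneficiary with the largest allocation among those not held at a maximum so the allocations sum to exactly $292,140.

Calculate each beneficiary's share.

Ibarra: $137,477; Okafor: $31,303; Marchetti: $46,170; Nwosu: $77,190

Combined ownership shares = 14,744.
Unconstrained shares: Ibarra 97,723.45; Okafor 22,251.30; Marchetti 74,461.62; Nwosu 97,703.63.
Cap binds for Marchetti ($46,170), Nwosu ($77,190); balance $168,780 reallocated over remaining ownership shares 6,055.
Redistributed shares: Ibarra 137,476.95 → $137,477; Okafor 31,303.05 → $31,303.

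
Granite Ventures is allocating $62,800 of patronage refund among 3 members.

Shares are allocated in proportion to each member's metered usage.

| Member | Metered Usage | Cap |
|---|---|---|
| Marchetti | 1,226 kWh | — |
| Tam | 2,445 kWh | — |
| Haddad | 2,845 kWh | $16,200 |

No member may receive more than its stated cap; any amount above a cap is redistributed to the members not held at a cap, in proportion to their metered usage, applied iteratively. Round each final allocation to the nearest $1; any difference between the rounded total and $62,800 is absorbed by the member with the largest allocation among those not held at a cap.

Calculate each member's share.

Metered usage total: 6,516.
Pro-rata shares before constraints: Marchetti 11,815.96; Tam 23,564.46; Haddad 27,419.58.
Cap binds for Haddad ($16,200); residual $46,600 reallocated over remaining metered usage 3,671.
Redistributed shares: Marchetti 15,562.95 → $15,563; Tam 31,037.05 → $31,037.

Marchetti: $15,563 · Tam: $31,037 · Haddad: $16,200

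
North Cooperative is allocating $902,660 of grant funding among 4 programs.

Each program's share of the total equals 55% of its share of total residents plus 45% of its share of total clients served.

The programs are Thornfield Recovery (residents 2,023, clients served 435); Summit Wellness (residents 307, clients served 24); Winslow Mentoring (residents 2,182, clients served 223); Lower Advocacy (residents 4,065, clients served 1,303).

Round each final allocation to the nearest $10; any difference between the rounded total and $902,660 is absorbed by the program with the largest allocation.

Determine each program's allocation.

Thornfield Recovery: $206,110 · Summit Wellness: $22,680 · Winslow Mentoring: $171,930 · Lower Advocacy: $501,940

Residents total 8,577; clients served total 1,985.
Combined weights (55% residents + 45% clients served): Thornfield Recovery 0.2283; Summit Wellness 0.0251; Winslow Mentoring 0.1905; Lower Advocacy 0.5561.
Raw shares: Thornfield Recovery 206,112.89; Summit Wellness 22,681.30; Winslow Mentoring 171,934.05; Lower Advocacy 501,931.76.
At nearest $10: Thornfield Recovery $206,110; Summit Wellness $22,680; Winslow Mentoring $171,930; Lower Advocacy $501,930. Sum = $902,650.
Difference $902,660 − $902,650 = +$10 applied to largest allocation (Lower Advocacy): Lower Advocacy becomes $501,940.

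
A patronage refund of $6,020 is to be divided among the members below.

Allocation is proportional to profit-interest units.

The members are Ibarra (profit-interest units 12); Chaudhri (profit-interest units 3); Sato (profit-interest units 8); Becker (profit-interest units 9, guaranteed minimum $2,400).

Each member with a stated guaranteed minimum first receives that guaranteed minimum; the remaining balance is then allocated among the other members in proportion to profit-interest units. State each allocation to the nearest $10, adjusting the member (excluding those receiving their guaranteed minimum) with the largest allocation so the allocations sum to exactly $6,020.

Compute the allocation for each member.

Ibarra: $1,890 · Chaudhri: $470 · Sato: $1,260 · Becker: $2,400

Fund the minimums — Becker $2,400. Balance $3,620.
Balance split over remaining profit-interest units 23: Ibarra 1,888.70 → $1,890; Chaudhri 472.17 → $470; Sato 1,259.13 → $1,260.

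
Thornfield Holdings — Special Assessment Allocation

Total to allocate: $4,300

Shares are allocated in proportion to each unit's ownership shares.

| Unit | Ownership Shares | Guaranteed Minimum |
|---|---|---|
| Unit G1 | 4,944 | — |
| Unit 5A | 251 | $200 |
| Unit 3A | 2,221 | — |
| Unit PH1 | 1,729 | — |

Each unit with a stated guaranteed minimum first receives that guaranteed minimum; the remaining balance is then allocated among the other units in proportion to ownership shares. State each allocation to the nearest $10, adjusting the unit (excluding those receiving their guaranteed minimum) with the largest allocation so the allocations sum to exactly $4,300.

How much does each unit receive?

Guaranteed amounts: Unit 5A $200. Balance $4,100.
Balance split over remaining ownership shares 8,894: Unit G1 2,279.11 → $2,280; Unit 3A 1,023.85 → $1,020; Unit PH1 797.04 → $800.

Unit G1: $2,280; Unit 5A: $200; Unit 3A: $1,020; Unit PH1: $800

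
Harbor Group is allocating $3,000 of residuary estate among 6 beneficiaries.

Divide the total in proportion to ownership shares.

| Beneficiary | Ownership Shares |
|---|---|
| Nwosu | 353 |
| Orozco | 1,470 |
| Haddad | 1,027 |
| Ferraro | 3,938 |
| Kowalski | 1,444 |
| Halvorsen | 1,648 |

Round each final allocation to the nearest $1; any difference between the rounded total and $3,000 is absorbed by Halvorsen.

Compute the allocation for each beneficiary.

Ownership shares total: 9,880.
Raw shares: Nwosu 353/9,880 × $3,000 = 107.19; Orozco 1,470/9,880 × $3,000 = 446.36; Haddad 1,027/9,880 × $3,000 = 311.84; Ferraro 3,938/9,880 × $3,000 = 1,195.75; Kowalski 1,444/9,880 × $3,000 = 438.46; Halvorsen 1,648/9,880 × $3,000 = 500.40.
Rounded to nearest $1: Nwosu $107; Orozco $446; Haddad $312; Ferraro $1,196; Kowalski $438; Halvorsen $500. Sum = $2,999.
Difference $3,000 − $2,999 = +$1 applied to Halvorsen: Halvorsen becomes $501.

Nwosu: $107 · Orozco: $446 · Haddad: $312 · Ferraro: $1,196 · Kowalski: $438 · Halvorsen: $501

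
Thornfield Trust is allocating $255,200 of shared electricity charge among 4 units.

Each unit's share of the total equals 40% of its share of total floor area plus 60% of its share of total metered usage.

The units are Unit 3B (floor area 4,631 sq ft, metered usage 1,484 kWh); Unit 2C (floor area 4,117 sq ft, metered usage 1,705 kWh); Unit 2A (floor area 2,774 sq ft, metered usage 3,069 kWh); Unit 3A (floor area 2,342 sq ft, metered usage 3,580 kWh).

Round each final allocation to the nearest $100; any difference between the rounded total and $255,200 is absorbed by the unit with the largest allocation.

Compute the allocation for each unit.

Unit 3B: $57,200 | Unit 2C: $56,900 | Unit 2A: $68,200 | Unit 3A: $72,900

Totals — floor area 13,864, metered usage 9,838.
Composite weights (40% floor area + 60% metered usage): Unit 3B 0.2241; Unit 2C 0.2228; Unit 2A 0.2672; Unit 3A 0.2859.
Raw shares: Unit 3B 57,195.02; Unit 2C 56,850.14; Unit 2A 68,191.18; Unit 3A 72,963.66.
At nearest $100: Unit 3B $57,200; Unit 2C $56,900; Unit 2A $68,200; Unit 3A $73,000. Sum = $255,300.
Difference $255,200 − $255,300 = −$100 applied to largest allocation (Unit 3A): Unit 3A becomes $72,900.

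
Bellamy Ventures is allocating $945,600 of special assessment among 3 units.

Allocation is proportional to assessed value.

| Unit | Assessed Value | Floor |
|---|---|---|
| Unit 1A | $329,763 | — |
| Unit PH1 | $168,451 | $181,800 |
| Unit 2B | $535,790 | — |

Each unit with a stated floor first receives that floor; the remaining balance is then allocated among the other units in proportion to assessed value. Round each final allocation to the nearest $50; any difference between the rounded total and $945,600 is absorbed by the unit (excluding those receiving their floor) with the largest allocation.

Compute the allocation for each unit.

Guaranteed amounts: Unit PH1 $181,800. Residual $763,800.
Residual split over remaining assessed value 865,553: Unit 1A 290,996.60 → $291,000; Unit 2B 472,803.40 → $472,800.

Unit 1A: $291,000 · Unit PH1: $181,800 · Unit 2B: $472,800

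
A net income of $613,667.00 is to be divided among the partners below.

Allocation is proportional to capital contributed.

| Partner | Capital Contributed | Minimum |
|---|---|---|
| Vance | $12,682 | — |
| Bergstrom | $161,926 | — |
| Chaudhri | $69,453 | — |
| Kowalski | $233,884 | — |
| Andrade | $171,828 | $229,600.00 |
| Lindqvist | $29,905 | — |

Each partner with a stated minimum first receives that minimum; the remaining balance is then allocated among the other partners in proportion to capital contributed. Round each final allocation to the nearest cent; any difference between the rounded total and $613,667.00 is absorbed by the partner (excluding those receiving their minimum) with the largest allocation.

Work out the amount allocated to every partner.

Fund the minimums — Andrade $229,600.00. Remaining pool $384,067.00.
Remaining pool split over remaining capital contributed 507,850: Vance 9,590.8983 → $9,590.90; Bergstrom 122,458.2712 → $122,458.27; Chaudhri 52,524.5749 → $52,524.57; Kowalski 176,877.2792 → $176,877.28; Lindqvist 22,615.9764 → $22,615.98.

Vance: $9,590.90 | Bergstrom: $122,458.27 | Chaudhri: $52,524.57 | Kowalski: $176,877.28 | Andrade: $229,600.00 | Lindqvist: $22,615.98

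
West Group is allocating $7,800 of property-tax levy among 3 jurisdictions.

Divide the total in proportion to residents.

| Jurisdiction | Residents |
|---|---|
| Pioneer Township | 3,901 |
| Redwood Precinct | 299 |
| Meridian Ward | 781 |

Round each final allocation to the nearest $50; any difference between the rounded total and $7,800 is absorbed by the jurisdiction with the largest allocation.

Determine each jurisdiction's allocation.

Pioneer Township: $6,150 · Redwood Precinct: $450 · Meridian Ward: $1,200

Combined residents = 4,981.
Proportional shares: Pioneer Township 3,901/4,981 × $7,800 = 6,108.77; Redwood Precinct 299/4,981 × $7,800 = 468.22; Meridian Ward 781/4,981 × $7,800 = 1,223.01.
After rounding ($50): Pioneer Township $6,100; Redwood Precinct $450; Meridian Ward $1,200. Sum = $7,750.
Difference $7,800 − $7,750 = +$50 applied to largest allocation (Pioneer Township): Pioneer Township becomes $6,150.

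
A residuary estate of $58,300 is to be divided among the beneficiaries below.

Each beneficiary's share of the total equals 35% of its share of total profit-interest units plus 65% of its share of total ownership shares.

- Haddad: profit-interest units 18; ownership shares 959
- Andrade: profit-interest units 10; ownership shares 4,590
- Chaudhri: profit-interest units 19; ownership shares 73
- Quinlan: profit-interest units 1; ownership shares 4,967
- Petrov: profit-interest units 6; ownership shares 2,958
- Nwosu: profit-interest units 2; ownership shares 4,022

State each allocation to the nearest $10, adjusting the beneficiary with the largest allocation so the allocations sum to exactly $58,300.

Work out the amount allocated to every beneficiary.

Profit-interest units total 56; ownership shares total 17,569.
Blended shares (35% profit-interest units + 65% ownership shares): Haddad 0.1480; Andrade 0.2323; Chaudhri 0.1215; Quinlan 0.1900; Petrov 0.1469; Nwosu 0.1613.
Raw shares: Haddad 8,627.24; Andrade 13,544.03; Chaudhri 7,080.58; Quinlan 11,077.82; Petrov 8,566.43; Nwosu 9,403.90.
Rounded to nearest $10: Haddad $8,630; Andrade $13,540; Chaudhri $7,080; Quinlan $11,080; Petrov $8,570; Nwosu $9,400. Sum = $58,300.
Rounded total matches; no reconciliation needed.

Haddad: $8,630 | Andrade: $13,540 | Chaudhri: $7,080 | Quinlan: $11,080 | Petrov: $8,570 | Nwosu: $9,400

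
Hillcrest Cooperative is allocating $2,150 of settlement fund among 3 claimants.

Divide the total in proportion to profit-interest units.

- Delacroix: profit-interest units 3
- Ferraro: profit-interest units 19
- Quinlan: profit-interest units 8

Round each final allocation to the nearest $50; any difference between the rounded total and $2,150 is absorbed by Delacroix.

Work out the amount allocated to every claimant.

Combined profit-interest units = 30.
Pro-rata amounts: Delacroix 3/30 × $2,150 = 215.00; Ferraro 19/30 × $2,150 = 1,361.67; Quinlan 8/30 × $2,150 = 573.33.
After rounding ($50): Delacroix $200; Ferraro $1,350; Quinlan $550. Sum = $2,100.
Difference $2,150 − $2,100 = +$50 applied to Delacroix: Delacroix becomes $250.

Delacroix: $250 | Ferraro: $1,350 | Quinlan: $550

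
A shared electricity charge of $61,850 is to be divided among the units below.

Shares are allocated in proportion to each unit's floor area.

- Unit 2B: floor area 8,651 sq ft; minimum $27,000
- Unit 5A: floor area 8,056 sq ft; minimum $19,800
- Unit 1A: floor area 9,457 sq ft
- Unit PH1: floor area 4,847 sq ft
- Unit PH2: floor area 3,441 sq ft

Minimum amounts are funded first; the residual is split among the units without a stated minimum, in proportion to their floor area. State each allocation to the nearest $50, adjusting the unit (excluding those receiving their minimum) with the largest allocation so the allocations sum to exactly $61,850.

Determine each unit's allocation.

Fund the minimums — Unit 2B $27,000; Unit 5A $19,800. Residual $15,050.
Residual split over remaining floor area 17,745: Unit 1A 8,020.73 → $8,000; Unit PH1 4,110.87 → $4,100; Unit PH2 2,918.40 → $2,900.
Rounding difference +$50 applied to Unit 1A → $8,050.

Unit 2B: $27,000 · Unit 5A: $19,800 · Unit 1A: $8,050 · Unit PH1: $4,100 · Unit PH2: $2,900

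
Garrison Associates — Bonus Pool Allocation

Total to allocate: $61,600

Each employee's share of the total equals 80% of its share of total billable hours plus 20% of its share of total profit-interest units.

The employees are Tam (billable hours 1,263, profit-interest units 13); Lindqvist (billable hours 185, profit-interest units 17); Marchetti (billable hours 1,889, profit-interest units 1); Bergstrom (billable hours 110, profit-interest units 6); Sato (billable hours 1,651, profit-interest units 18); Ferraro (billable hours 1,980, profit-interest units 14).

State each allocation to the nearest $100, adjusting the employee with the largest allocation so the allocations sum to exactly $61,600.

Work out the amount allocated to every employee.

Tam: $11,100 | Lindqvist: $4,300 | Marchetti: $13,300 | Bergstrom: $1,800 | Sato: $14,700 | Ferraro: $16,400

Billable hours total 7,078; profit-interest units total 69.
Blended shares (80% billable hours + 20% profit-interest units): Tam 0.1804; Lindqvist 0.0702; Marchetti 0.2164; Bergstrom 0.0298; Sato 0.2388; Ferraro 0.2644.
Pro-rata amounts: Tam 11,114.69; Lindqvist 4,323.41; Marchetti 13,330.56; Bergstrom 1,837.17; Sato 14,708.87; Ferraro 16,285.30.
Rounded to nearest $100: Tam $11,100; Lindqvist $4,300; Marchetti $13,300; Bergstrom $1,800; Sato $14,700; Ferraro $16,300. Sum = $61,500.
Difference $61,600 − $61,500 = +$100 applied to largest allocation (Ferraro): Ferraro becomes $16,400.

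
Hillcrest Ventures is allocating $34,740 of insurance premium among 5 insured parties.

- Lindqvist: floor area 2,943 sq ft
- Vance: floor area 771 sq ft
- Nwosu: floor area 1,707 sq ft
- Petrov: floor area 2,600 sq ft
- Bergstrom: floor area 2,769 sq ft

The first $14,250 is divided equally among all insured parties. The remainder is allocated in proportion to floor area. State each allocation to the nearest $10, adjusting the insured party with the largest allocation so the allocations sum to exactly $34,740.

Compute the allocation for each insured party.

First tranche $14,250 split equally: $2,850 each.
Remainder $20,490 by floor area (total 10,790): Lindqvist 5,588.70 → $5,590; Vance 1,464.11 → $1,460; Nwosu 3,241.56 → $3,240; Petrov 4,937.35 → $4,940; Bergstrom 5,258.28 → $5,260.
Totals: Lindqvist $2,850 + $5,590 = $8,440; Vance $2,850 + $1,460 = $4,310; Nwosu $2,850 + $3,240 = $6,090; Petrov $2,850 + $4,940 = $7,790; Bergstrom $2,850 + $5,260 = $8,110.

Lindqvist: $8,440 · Vance: $4,310 · Nwosu: $6,090 · Petrov: $7,790 · Bergstrom: $8,110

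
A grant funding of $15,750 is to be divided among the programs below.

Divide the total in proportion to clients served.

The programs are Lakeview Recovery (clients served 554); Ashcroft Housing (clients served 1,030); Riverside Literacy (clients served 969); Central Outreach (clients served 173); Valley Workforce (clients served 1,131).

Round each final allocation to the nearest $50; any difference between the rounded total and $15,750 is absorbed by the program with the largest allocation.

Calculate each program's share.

Lakeview Recovery: $2,250; Ashcroft Housing: $4,200; Riverside Literacy: $3,950; Central Outreach: $700; Valley Workforce: $4,650

Combined clients served = 3,857.
Proportional shares: Lakeview Recovery 554/3,857 × $15,750 = 2,262.25; Ashcroft Housing 1,030/3,857 × $15,750 = 4,205.99; Riverside Literacy 969/3,857 × $15,750 = 3,956.90; Central Outreach 173/3,857 × $15,750 = 706.44; Valley Workforce 1,131/3,857 × $15,750 = 4,618.42.
Rounded to nearest $50: Lakeview Recovery $2,250; Ashcroft Housing $4,200; Riverside Literacy $3,950; Central Outreach $700; Valley Workforce $4,600. Sum = $15,700.
Difference $15,750 − $15,700 = +$50 applied to largest allocation (Valley Workforce): Valley Workforce becomes $4,650.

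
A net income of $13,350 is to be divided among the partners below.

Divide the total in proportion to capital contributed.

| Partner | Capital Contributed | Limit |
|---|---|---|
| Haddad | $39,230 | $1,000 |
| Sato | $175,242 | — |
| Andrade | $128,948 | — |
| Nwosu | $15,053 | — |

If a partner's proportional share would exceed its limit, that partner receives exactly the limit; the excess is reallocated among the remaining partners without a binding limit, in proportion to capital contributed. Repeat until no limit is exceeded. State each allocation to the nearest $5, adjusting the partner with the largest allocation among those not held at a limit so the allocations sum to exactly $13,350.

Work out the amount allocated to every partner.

Haddad: $1,000 · Sato: $6,780 · Andrade: $4,990 · Nwosu: $580

Combined capital contributed = 358,473.
Proportional shares (ignoring caps): Haddad 1,460.98; Sato 6,526.24; Andrade 4,802.19; Nwosu 560.59.
Capped: Haddad ($1,000); balance $12,350 reallocated over remaining capital contributed 319,243.
Remaining shares: Sato 6,779.28 → $6,780; Andrade 4,988.39 → $4,990; Nwosu 582.33 → $580.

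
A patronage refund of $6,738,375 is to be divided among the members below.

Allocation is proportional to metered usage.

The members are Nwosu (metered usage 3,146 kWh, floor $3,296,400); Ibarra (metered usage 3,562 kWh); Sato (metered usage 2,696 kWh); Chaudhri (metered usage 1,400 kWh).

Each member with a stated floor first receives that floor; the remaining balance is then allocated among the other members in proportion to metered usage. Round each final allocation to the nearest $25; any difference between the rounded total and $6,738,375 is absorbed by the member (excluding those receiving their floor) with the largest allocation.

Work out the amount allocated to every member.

Nwosu: $3,296,400; Ibarra: $1,600,975; Sato: $1,211,750; Chaudhri: $629,250

Minimums first: Nwosu $3,296,400. Balance $3,441,975.
Balance split over remaining metered usage 7,658: Ibarra 1,600,981.32 → $1,600,975; Sato 1,211,747.79 → $1,211,750; Chaudhri 629,245.89 → $629,250.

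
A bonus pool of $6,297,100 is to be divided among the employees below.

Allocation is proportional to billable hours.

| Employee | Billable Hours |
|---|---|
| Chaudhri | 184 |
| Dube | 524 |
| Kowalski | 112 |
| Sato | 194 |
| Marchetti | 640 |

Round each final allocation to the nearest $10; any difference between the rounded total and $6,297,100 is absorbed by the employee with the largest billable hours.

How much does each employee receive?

Combined billable hours = 184 + 524 + 112 + 194 + 640 = 1,654.
Raw shares: Chaudhri 700,523.82; Dube 1,994,970.01; Kowalski 426,405.80; Sato 738,595.77; Marchetti 2,436,604.59.
Rounded to nearest $10: Chaudhri $700,520; Dube $1,994,970; Kowalski $426,410; Sato $738,600; Marchetti $2,436,600. Sum = $6,297,100.
Rounded total matches; no reconciliation needed.

Chaudhri: $700,520 · Dube: $1,994,970 · Kowalski: $426,410 · Sato: $738,600 · Marchetti: $2,436,600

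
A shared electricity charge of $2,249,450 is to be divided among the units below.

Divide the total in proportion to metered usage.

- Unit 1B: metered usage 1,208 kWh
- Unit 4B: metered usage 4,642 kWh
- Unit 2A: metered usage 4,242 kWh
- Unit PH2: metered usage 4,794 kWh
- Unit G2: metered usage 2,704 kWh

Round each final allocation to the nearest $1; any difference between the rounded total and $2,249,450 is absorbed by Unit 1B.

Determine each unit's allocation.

Total metered usage = 17,590.
Unrounded shares: Unit 1B 1,208/17,590 × $2,249,450 = 154,481.84; Unit 4B 4,642/17,590 × $2,249,450 = 593,629.73; Unit 2A 4,242/17,590 × $2,249,450 = 542,476.80; Unit PH2 4,794/17,590 × $2,249,450 = 613,067.84; Unit G2 2,704/17,590 × $2,249,450 = 345,793.79.
After rounding ($1): Unit 1B $154,482; Unit 4B $593,630; Unit 2A $542,477; Unit PH2 $613,068; Unit G2 $345,794. Sum = $2,249,451.
Difference $2,249,450 − $2,249,451 = −$1 applied to Unit 1B: Unit 1B becomes $154,481.

Unit 1B: $154,481; Unit 4B: $593,630; Unit 2A: $542,477; Unit PH2: $613,068; Unit G2: $345,794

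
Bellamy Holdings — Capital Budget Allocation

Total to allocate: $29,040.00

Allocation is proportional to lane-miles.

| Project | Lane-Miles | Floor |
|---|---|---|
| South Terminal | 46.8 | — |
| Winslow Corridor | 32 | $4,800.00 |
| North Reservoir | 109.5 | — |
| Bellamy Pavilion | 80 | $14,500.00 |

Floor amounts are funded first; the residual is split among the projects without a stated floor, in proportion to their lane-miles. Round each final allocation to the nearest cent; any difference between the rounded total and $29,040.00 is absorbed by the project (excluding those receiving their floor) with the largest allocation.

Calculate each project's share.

South Terminal: $2,916.39 · Winslow Corridor: $4,800.00 · North Reservoir: $6,823.61 · Bellamy Pavilion: $14,500.00

Fund the minimums — Winslow Corridor $4,800.00; Bellamy Pavilion $14,500.00. Residual $9,740.00.
Residual split over remaining lane-miles 156.3: South Terminal 2,916.3916 → $2,916.39; North Reservoir 6,823.6084 → $6,823.61.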